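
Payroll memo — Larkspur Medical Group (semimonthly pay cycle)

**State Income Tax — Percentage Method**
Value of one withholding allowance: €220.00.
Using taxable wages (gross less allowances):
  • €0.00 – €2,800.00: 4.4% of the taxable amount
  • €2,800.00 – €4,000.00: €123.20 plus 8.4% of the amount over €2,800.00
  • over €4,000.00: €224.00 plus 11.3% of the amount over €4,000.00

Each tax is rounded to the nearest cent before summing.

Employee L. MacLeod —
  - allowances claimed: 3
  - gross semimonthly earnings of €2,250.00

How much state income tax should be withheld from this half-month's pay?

€69.96

State Income Tax: taxable = €2,250.00 − 3×€220.00 = €1,590.00
  4.4% × €1,590.00 = €69.96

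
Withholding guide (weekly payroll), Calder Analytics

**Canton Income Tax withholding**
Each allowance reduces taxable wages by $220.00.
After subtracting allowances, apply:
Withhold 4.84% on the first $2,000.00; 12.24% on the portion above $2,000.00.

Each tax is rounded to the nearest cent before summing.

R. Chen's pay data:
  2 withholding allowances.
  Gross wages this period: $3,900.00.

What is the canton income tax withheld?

Canton Income Tax: taxable = $3,900.00 − 2×$220.00 = $3,460.00
  $96.80 + 12.24% × ($3,460.00 − $2,000.00) = $96.80 + 12.24% × $1,460.00 = $275.50

$275.50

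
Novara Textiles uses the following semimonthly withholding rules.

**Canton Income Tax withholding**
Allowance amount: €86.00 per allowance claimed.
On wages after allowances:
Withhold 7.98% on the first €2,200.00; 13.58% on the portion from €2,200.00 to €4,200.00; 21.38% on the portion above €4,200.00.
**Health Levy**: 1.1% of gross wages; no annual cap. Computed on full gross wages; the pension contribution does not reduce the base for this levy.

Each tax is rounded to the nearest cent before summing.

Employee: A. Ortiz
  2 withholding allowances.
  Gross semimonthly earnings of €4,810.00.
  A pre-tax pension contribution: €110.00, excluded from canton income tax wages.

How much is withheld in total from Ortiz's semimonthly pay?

€570.20

Canton Income Tax: taxable = €4,810.00 − €110.00 − 2×€86.00 = €4,528.00
  €447.16 + 21.38% × (€4,528.00 − €4,200.00) = €447.16 + 21.38% × €328.00 = €517.29
Health Levy: 1.1% × €4,810.00 = €52.91
Total: €517.29 + €52.91 = €570.20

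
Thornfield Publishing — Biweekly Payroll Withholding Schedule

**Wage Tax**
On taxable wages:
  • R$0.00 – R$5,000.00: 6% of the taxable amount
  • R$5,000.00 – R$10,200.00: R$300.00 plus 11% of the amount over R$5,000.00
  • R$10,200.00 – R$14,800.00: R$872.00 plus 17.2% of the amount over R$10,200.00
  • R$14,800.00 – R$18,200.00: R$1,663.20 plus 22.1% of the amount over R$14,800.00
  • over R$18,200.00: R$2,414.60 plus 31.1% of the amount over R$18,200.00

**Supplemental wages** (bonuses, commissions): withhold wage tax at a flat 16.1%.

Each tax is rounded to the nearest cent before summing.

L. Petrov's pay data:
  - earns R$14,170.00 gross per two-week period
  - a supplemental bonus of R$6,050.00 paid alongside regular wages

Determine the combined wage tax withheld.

R$2,528.89

Wage Tax: taxable = R$14,170.00
  R$872.00 + 17.2% × (R$14,170.00 − R$10,200.00) = R$872.00 + 17.2% × R$3,970.00 = R$1,554.84
Supplemental (16.1% flat on bonus): 16.1% × R$6,050.00 = R$974.05
Total wage tax: R$1,554.84 + R$974.05 = R$2,528.89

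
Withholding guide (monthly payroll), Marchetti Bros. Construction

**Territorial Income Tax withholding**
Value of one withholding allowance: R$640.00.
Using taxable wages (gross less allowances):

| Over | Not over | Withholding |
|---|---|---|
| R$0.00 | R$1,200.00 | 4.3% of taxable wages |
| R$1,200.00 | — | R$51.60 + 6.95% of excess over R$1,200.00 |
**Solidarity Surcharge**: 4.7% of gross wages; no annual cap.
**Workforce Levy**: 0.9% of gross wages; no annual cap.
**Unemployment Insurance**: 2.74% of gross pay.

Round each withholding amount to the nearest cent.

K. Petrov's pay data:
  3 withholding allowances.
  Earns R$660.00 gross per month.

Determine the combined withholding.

R$55.04

Territorial Income Tax: taxable = R$660.00 − 3×R$640.00 = R$-1,260.00
  Taxable ≤ 0 → R$0.00
Solidarity Surcharge: 4.7% × R$660.00 = R$31.02
Workforce Levy: 0.9% × R$660.00 = R$5.94
Unemployment Insurance: 2.74% × R$660.00 = R$18.08
Total: R$0.00 + R$31.02 + R$5.94 + R$18.08 = R$55.04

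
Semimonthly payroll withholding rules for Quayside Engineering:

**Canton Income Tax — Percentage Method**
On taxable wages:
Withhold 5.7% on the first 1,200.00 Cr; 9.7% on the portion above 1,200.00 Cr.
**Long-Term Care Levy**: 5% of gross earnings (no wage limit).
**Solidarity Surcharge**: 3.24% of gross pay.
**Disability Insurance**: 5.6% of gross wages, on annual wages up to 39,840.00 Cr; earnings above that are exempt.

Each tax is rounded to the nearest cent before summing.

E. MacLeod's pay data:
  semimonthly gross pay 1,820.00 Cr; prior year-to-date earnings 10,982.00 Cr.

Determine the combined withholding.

Canton Income Tax: taxable = 1,820.00 Cr
  68.40 Cr + 9.7% × (1,820.00 Cr − 1,200.00 Cr) = 68.40 Cr + 9.7% × 620.00 Cr = 128.54 Cr
Long-Term Care Levy: 5% × 1,820.00 Cr = 91.00 Cr
Solidarity Surcharge: 3.24% × 1,820.00 Cr = 58.97 Cr
Disability Insurance: 5.6% × 1,820.00 Cr = 101.92 Cr
Total: 128.54 Cr + 91.00 Cr + 58.97 Cr + 101.92 Cr = 380.43 Cr

380.43 Cr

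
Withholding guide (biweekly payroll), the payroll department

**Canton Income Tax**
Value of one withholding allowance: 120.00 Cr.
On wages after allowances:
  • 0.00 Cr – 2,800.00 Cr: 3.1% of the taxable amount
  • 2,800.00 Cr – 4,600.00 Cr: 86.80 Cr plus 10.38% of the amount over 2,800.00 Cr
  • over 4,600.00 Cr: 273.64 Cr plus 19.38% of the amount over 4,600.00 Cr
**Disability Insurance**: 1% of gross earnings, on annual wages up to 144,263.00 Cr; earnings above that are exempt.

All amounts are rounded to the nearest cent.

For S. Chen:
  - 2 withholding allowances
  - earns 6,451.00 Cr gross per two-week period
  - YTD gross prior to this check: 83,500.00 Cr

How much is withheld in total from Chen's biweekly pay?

Canton Income Tax: taxable = 6,451.00 Cr − 2×120.00 Cr = 6,211.00 Cr
  273.64 Cr + 19.38% × (6,211.00 Cr − 4,600.00 Cr) = 273.64 Cr + 19.38% × 1,611.00 Cr = 585.85 Cr
Disability Insurance: 1% × 6,451.00 Cr = 64.51 Cr
Total: 585.85 Cr + 64.51 Cr = 650.36 Cr

650.36 Cr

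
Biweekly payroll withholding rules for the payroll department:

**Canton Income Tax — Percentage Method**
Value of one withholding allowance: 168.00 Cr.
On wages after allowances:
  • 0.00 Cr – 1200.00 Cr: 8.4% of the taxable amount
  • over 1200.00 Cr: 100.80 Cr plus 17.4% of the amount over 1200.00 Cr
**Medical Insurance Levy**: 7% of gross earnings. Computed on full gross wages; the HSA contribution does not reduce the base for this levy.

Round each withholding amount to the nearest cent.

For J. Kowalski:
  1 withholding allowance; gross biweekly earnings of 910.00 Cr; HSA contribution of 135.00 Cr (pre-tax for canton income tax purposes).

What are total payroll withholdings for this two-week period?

114.69 Cr

Canton Income Tax: taxable = 910.00 Cr − 135.00 Cr − 1×168.00 Cr = 607.00 Cr
  8.4% × 607.00 Cr = 50.99 Cr
Medical Insurance Levy: 7% × 910.00 Cr = 63.70 Cr
Total: 50.99 Cr + 63.70 Cr = 114.69 Cr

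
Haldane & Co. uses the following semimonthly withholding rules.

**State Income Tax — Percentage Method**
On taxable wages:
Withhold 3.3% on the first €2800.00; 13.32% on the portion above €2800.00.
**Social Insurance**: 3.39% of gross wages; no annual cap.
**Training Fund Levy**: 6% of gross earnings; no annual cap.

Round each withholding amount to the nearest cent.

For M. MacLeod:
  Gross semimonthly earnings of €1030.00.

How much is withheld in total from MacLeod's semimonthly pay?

State Income Tax: taxable = €1030.00
  3.3% × €1030.00 = €33.99
Social Insurance: 3.39% × €1030.00 = €34.92
Training Fund Levy: 6% × €1030.00 = €61.80
Total: €33.99 + €34.92 + €61.80 = €130.71

€130.71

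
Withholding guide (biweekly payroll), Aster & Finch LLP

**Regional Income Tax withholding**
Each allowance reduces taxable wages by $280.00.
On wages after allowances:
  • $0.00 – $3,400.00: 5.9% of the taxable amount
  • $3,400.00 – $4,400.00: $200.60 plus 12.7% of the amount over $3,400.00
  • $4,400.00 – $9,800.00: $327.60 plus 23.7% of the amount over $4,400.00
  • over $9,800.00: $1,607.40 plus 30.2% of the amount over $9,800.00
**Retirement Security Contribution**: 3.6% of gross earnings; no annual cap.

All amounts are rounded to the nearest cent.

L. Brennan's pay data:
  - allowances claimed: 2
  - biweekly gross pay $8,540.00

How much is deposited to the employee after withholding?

$7,056.50

Regional Income Tax: taxable = $8,540.00 − 2×$280.00 = $7,980.00
  $327.60 + 23.7% × ($7,980.00 − $4,400.00) = $327.60 + 23.7% × $3,580.00 = $1,176.06
Retirement Security Contribution: 3.6% × $8,540.00 = $307.44
Total withheld: $1,176.06 + $307.44 = $1,483.50
Net pay: $8,540.00 − $1,483.50 = $7,056.50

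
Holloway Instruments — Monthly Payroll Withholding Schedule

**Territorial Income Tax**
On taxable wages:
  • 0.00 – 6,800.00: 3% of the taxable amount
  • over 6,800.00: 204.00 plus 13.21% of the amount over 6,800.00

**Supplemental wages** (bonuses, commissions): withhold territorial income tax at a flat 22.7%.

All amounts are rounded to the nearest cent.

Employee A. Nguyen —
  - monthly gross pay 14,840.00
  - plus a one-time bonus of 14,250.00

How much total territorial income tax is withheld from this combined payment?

Territorial Income Tax: taxable = 14,840.00
  204.00 + 13.21% × (14,840.00 − 6,800.00) = 204.00 + 13.21% × 8,040.00 = 1,266.08
Supplemental (22.7% flat on bonus): 22.7% × 14,250.00 = 3,234.75
Total territorial income tax: 1,266.08 + 3,234.75 = 4,500.83

4,500.83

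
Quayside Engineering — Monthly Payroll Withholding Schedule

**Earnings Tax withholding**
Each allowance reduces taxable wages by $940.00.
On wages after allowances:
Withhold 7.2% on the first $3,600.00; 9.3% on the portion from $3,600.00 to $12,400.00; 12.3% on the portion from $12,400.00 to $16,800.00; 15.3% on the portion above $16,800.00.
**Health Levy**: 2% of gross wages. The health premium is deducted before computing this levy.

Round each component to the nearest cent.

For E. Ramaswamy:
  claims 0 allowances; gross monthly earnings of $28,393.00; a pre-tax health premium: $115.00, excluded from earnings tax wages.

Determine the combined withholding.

Earnings Tax: taxable = $28,393.00 − $115.00 = $28,278.00
  $1,618.80 + 15.3% × ($28,278.00 − $16,800.00) = $1,618.80 + 15.3% × $11,478.00 = $3,374.93
Health Levy: 2% × $28,278.00 = $565.56
Total: $3,374.93 + $565.56 = $3,940.49

$3,940.49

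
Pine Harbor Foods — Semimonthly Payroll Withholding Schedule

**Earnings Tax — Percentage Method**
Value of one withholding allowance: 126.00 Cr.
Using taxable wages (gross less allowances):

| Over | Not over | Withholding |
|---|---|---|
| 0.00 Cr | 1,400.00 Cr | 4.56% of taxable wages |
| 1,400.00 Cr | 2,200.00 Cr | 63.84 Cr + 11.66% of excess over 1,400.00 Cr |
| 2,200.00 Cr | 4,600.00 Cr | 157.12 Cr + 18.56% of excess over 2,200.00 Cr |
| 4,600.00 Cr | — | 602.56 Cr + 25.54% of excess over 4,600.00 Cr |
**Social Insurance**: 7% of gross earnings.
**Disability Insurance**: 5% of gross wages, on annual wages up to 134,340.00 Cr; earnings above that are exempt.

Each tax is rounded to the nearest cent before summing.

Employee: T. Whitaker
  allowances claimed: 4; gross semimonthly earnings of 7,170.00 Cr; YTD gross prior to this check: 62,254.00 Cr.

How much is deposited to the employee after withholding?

Earnings Tax: taxable = 7,170.00 Cr − 4×126.00 Cr = 6,666.00 Cr
  602.56 Cr + 25.54% × (6,666.00 Cr − 4,600.00 Cr) = 602.56 Cr + 25.54% × 2,066.00 Cr = 1,130.22 Cr
Social Insurance: 7% × 7,170.00 Cr = 501.90 Cr
Disability Insurance: 5% × 7,170.00 Cr = 358.50 Cr
Total withheld: 1,130.22 Cr + 501.90 Cr + 358.50 Cr = 1,990.62 Cr
Net pay: 7,170.00 Cr − 1,990.62 Cr = 5,179.38 Cr

5,179.38 Cr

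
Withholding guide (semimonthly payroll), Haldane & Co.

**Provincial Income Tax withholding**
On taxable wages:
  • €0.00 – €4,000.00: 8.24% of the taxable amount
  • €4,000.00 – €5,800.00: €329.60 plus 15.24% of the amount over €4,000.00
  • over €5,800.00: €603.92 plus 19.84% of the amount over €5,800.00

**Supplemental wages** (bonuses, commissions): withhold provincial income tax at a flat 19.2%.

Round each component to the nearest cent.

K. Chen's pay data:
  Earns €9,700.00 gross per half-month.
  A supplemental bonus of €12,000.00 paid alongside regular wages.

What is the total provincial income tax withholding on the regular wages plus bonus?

€3,681.68

Provincial Income Tax: taxable = €9,700.00
  €603.92 + 19.84% × (€9,700.00 − €5,800.00) = €603.92 + 19.84% × €3,900.00 = €1,377.68
Supplemental (19.2% flat on bonus): 19.2% × €12,000.00 = €2,304.00
Total provincial income tax: €1,377.68 + €2,304.00 = €3,681.68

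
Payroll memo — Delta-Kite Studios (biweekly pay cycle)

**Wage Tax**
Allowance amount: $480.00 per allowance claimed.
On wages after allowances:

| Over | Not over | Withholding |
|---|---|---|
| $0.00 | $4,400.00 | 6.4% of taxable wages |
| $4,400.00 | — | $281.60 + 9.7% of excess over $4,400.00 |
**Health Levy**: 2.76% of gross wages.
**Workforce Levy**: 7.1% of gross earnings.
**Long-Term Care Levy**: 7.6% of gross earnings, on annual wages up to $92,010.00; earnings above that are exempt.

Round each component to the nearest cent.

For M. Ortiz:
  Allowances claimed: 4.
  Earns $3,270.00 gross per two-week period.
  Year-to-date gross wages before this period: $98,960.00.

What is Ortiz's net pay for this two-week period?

$2,861.18

Wage Tax: taxable = $3,270.00 − 4×$480.00 = $1,350.00
  6.4% × $1,350.00 = $86.40
Health Levy: 2.76% × $3,270.00 = $90.25
Workforce Levy: 7.1% × $3,270.00 = $232.17
Long-Term Care Levy: YTD $98,960.00 ≥ cap $92,010.00 → $0.00
Total withheld: $86.40 + $90.25 + $232.17 + $0.00 = $408.82
Net pay: $3,270.00 − $408.82 = $2,861.18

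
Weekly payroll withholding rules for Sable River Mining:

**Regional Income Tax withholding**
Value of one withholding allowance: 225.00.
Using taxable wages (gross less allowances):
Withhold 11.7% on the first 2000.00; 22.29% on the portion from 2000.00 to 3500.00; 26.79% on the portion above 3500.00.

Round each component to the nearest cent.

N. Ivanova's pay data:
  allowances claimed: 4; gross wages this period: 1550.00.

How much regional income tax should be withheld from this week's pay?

Regional Income Tax: taxable = 1550.00 − 4×225.00 = 650.00
  11.7% × 650.00 = 76.05

76.05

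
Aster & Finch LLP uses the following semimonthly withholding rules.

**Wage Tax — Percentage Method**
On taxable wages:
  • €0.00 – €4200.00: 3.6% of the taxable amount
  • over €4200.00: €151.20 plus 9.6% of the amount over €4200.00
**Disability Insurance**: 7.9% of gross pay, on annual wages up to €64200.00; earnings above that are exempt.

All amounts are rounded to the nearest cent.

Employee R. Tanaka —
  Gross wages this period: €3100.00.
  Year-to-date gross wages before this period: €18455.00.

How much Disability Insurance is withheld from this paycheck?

€244.90

Disability Insurance: 7.9% × €3100.00 = €244.90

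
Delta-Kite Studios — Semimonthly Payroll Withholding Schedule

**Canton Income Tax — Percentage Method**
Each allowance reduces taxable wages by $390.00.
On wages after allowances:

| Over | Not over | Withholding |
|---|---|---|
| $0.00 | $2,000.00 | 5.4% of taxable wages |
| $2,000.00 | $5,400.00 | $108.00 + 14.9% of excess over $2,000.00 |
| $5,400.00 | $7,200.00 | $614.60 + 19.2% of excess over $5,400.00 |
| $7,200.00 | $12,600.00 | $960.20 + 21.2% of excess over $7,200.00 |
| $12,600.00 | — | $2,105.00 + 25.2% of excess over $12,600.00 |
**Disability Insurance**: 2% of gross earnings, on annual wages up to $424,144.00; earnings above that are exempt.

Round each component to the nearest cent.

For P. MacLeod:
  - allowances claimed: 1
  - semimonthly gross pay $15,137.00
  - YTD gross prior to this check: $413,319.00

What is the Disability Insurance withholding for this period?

Disability Insurance: cap $424,144.00 − YTD $413,319.00 = $10,825.00 subject; 2% × $10,825.00 = $216.50

$216.50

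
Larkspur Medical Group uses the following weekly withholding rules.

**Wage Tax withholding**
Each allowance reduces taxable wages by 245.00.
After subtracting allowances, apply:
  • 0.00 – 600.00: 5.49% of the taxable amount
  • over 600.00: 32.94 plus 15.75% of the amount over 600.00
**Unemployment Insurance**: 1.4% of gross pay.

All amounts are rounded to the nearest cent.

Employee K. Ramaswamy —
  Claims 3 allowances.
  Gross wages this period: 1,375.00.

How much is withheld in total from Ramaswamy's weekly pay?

Wage Tax: taxable = 1,375.00 − 3×245.00 = 640.00
  32.94 + 15.75% × (640.00 − 600.00) = 32.94 + 15.75% × 40.00 = 39.24
Unemployment Insurance: 1.4% × 1,375.00 = 19.25
Total: 39.24 + 19.25 = 58.49

58.49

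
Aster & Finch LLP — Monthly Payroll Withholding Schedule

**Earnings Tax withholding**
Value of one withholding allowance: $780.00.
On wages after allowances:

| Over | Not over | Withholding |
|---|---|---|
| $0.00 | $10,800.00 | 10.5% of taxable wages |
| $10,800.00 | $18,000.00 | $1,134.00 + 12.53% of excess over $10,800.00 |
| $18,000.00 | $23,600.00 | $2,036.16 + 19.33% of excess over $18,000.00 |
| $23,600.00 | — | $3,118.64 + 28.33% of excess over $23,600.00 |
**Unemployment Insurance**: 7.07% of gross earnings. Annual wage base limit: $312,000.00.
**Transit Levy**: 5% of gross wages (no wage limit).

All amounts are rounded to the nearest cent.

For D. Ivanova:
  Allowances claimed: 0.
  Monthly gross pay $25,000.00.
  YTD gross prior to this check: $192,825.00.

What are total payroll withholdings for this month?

Earnings Tax: taxable = $25,000.00
  $3,118.64 + 28.33% × ($25,000.00 − $23,600.00) = $3,118.64 + 28.33% × $1,400.00 = $3,515.26
Unemployment Insurance: 7.07% × $25,000.00 = $1,767.50
Transit Levy: 5% × $25,000.00 = $1,250.00
Total: $3,515.26 + $1,767.50 + $1,250.00 = $6,532.76

$6,532.76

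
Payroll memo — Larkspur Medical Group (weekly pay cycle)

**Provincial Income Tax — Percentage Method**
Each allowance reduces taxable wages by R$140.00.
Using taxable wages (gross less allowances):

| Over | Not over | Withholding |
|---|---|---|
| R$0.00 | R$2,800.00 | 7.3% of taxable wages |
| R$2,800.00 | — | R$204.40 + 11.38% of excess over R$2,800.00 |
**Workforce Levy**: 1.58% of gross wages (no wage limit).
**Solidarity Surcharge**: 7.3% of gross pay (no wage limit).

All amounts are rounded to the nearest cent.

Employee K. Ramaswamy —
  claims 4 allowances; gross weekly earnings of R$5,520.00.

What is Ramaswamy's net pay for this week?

Provincial Income Tax: taxable = R$5,520.00 − 4×R$140.00 = R$4,960.00
  R$204.40 + 11.38% × (R$4,960.00 − R$2,800.00) = R$204.40 + 11.38% × R$2,160.00 = R$450.21
Workforce Levy: 1.58% × R$5,520.00 = R$87.22
Solidarity Surcharge: 7.3% × R$5,520.00 = R$402.96
Total withheld: R$450.21 + R$87.22 + R$402.96 = R$940.39
Net pay: R$5,520.00 − R$940.39 = R$4,579.61

R$4,579.61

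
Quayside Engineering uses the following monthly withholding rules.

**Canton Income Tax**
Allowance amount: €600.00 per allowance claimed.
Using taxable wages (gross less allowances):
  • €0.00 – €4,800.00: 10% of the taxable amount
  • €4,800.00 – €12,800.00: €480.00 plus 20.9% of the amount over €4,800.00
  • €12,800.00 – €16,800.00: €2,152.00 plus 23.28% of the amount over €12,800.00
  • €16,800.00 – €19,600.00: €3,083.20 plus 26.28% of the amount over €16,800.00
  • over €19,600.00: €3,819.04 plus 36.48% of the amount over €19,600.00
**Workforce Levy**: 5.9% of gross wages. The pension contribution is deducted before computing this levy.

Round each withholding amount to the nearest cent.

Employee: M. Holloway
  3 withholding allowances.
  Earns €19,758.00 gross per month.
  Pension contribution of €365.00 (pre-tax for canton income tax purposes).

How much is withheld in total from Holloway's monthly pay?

Canton Income Tax: taxable = €19,758.00 − €365.00 − 3×€600.00 = €17,593.00
  €3,083.20 + 26.28% × (€17,593.00 − €16,800.00) = €3,083.20 + 26.28% × €793.00 = €3,291.60
Workforce Levy: 5.9% × €19,393.00 = €1,144.19
Total: €3,291.60 + €1,144.19 = €4,435.79

€4,435.79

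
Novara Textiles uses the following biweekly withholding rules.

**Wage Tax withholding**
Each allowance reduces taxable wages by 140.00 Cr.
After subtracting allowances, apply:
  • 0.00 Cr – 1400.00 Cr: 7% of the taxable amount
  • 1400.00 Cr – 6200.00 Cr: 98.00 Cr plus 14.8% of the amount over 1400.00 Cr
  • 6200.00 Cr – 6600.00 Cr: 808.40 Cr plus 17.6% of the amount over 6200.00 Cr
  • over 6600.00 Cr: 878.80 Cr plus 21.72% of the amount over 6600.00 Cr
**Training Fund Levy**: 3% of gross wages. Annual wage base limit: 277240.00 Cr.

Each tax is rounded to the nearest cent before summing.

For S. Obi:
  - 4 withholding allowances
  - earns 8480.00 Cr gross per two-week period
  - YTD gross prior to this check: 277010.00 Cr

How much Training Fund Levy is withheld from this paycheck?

6.90 Cr

Training Fund Levy: cap 277240.00 Cr − YTD 277010.00 Cr = 230.00 Cr subject; 3% × 230.00 Cr = 6.90 Cr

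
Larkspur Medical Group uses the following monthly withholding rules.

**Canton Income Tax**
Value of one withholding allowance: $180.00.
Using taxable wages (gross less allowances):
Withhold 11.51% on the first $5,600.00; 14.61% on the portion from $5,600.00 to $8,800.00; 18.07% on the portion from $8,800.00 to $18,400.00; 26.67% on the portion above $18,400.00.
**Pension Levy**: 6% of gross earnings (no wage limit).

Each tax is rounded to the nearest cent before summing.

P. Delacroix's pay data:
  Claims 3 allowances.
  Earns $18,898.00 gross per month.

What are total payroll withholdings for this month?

$3,973.09

Canton Income Tax: taxable = $18,898.00 − 3×$180.00 = $18,358.00
  $1,112.08 + 18.07% × ($18,358.00 − $8,800.00) = $1,112.08 + 18.07% × $9,558.00 = $2,839.21
Pension Levy: 6% × $18,898.00 = $1,133.88
Total: $2,839.21 + $1,133.88 = $3,973.09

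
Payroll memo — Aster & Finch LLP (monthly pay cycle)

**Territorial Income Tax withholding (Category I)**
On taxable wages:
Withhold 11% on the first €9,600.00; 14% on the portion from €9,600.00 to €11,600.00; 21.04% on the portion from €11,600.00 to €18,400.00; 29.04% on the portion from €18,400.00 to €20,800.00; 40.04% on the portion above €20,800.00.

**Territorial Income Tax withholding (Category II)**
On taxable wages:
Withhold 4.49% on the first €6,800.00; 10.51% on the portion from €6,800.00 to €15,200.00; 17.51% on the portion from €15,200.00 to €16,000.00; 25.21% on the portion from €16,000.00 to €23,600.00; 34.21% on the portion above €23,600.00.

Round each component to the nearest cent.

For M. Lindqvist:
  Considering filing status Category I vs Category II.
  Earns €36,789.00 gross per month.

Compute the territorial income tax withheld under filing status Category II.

Territorial Income Tax (Category II): taxable = €36,789.00
  €3,244.20 + 34.21% × (€36,789.00 − €23,600.00) = €3,244.20 + 34.21% × €13,189.00 = €7,756.16

€7,756.16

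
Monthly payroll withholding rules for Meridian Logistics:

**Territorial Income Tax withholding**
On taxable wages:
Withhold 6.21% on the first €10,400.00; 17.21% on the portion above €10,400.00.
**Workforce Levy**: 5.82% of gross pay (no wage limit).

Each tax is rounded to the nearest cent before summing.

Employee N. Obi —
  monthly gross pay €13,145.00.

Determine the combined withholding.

€1,883.29

Territorial Income Tax: taxable = €13,145.00
  €645.84 + 17.21% × (€13,145.00 − €10,400.00) = €645.84 + 17.21% × €2,745.00 = €1,118.25
Workforce Levy: 5.82% × €13,145.00 = €765.04
Total: €1,118.25 + €765.04 = €1,883.29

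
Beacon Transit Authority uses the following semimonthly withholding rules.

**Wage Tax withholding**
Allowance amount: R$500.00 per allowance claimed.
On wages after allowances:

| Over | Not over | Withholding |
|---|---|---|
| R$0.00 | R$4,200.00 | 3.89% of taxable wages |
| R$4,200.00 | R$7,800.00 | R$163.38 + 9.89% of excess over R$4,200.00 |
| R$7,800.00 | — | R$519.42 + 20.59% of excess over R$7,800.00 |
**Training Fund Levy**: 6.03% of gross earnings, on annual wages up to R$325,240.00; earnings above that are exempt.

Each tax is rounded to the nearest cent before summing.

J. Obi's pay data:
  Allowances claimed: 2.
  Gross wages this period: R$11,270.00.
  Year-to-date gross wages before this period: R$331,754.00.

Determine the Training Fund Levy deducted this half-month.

R$0.00

Training Fund Levy: YTD R$331,754.00 ≥ cap R$325,240.00 → R$0.00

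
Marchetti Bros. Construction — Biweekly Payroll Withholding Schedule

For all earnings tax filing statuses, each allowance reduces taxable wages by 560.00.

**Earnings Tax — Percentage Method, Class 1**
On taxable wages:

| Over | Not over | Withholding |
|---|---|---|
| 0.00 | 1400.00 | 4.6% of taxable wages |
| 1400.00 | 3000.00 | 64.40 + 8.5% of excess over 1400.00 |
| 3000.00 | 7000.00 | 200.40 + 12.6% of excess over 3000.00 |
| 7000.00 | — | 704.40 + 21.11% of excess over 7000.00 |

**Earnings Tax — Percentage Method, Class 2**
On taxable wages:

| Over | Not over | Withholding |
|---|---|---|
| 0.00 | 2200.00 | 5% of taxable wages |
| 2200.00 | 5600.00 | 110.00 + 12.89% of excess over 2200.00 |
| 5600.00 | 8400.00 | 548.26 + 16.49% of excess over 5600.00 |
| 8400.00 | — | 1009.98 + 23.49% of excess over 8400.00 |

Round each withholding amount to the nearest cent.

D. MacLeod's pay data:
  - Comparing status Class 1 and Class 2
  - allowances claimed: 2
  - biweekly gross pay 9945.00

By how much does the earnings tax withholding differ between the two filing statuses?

Earnings Tax (Class 1): taxable = 9945.00 − 2×560.00 = 8825.00
  704.40 + 21.11% × (8825.00 − 7000.00) = 704.40 + 21.11% × 1825.00 = 1089.66
Earnings Tax (Class 2): taxable = 9945.00 − 2×560.00 = 8825.00
  1009.98 + 23.49% × (8825.00 − 8400.00) = 1009.98 + 23.49% × 425.00 = 1109.81
Difference: |1089.66 − 1109.81| = 20.15 (higher under Class 2)

20.15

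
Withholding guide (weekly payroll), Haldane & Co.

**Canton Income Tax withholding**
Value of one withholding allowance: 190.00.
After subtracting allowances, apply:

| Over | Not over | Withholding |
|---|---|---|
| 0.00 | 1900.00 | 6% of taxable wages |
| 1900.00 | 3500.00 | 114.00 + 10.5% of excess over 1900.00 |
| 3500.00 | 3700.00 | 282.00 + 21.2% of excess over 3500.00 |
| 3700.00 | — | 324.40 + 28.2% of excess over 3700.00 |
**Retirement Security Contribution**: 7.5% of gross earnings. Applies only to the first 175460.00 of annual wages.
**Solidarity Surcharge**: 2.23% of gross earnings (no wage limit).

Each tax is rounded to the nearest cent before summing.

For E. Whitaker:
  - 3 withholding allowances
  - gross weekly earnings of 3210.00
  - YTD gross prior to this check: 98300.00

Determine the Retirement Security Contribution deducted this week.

240.75

Retirement Security Contribution: 7.5% × 3210.00 = 240.75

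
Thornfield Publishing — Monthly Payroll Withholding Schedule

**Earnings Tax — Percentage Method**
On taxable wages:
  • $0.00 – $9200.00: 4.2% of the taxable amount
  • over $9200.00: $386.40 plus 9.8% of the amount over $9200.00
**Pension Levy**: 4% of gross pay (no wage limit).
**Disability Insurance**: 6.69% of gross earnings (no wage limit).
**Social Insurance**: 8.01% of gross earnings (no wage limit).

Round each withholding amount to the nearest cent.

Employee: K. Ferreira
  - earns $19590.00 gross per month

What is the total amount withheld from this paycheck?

$5067.95

Earnings Tax: taxable = $19590.00
  $386.40 + 9.8% × ($19590.00 − $9200.00) = $386.40 + 9.8% × $10390.00 = $1404.62
Pension Levy: 4% × $19590.00 = $783.60
Disability Insurance: 6.69% × $19590.00 = $1310.57
Social Insurance: 8.01% × $19590.00 = $1569.16
Total: $1404.62 + $783.60 + $1310.57 + $1569.16 = $5067.95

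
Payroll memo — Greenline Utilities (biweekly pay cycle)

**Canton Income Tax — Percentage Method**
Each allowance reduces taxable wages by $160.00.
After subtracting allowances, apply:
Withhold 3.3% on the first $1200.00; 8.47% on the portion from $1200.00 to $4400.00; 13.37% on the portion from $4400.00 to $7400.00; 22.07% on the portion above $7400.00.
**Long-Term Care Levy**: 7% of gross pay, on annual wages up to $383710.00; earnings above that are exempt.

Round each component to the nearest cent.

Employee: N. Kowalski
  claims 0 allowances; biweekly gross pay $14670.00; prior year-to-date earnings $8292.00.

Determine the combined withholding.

$3343.13

Canton Income Tax: taxable = $14670.00
  $711.74 + 22.07% × ($14670.00 − $7400.00) = $711.74 + 22.07% × $7270.00 = $2316.23
Long-Term Care Levy: 7% × $14670.00 = $1026.90
Total: $2316.23 + $1026.90 = $3343.13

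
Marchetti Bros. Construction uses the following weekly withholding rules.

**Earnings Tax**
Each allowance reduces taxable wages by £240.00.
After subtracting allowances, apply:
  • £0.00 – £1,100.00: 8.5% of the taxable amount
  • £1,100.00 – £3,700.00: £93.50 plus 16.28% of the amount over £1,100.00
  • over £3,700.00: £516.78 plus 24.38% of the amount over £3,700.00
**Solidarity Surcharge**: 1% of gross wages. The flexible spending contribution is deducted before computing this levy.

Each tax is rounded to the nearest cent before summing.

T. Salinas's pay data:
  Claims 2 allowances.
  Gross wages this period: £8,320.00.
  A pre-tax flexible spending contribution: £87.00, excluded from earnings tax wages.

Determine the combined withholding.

Earnings Tax: taxable = £8,320.00 − £87.00 − 2×£240.00 = £7,753.00
  £516.78 + 24.38% × (£7,753.00 − £3,700.00) = £516.78 + 24.38% × £4,053.00 = £1,504.90
Solidarity Surcharge: 1% × £8,233.00 = £82.33
Total: £1,504.90 + £82.33 = £1,587.23

£1,587.23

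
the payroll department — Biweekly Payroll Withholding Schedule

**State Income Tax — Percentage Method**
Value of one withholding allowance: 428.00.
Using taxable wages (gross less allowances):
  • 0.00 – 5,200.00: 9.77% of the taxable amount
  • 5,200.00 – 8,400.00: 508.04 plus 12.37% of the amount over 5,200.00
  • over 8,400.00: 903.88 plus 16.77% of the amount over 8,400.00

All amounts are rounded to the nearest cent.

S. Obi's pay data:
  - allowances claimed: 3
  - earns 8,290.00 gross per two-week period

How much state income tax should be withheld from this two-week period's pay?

State Income Tax: taxable = 8,290.00 − 3×428.00 = 7,006.00
  508.04 + 12.37% × (7,006.00 − 5,200.00) = 508.04 + 12.37% × 1,806.00 = 731.44

731.44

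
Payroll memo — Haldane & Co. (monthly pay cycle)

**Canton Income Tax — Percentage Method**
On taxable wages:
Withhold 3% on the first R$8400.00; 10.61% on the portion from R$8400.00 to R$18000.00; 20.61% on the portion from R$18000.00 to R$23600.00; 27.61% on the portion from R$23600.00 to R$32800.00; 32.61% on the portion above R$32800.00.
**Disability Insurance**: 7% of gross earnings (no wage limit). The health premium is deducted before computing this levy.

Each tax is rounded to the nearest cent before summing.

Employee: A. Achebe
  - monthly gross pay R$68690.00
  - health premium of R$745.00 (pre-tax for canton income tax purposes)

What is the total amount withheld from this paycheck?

Canton Income Tax: taxable = R$68690.00 − R$745.00 = R$67945.00
  R$4964.84 + 32.61% × (R$67945.00 − R$32800.00) = R$4964.84 + 32.61% × R$35145.00 = R$16425.62
Disability Insurance: 7% × R$67945.00 = R$4756.15
Total: R$16425.62 + R$4756.15 = R$21181.77

R$21181.77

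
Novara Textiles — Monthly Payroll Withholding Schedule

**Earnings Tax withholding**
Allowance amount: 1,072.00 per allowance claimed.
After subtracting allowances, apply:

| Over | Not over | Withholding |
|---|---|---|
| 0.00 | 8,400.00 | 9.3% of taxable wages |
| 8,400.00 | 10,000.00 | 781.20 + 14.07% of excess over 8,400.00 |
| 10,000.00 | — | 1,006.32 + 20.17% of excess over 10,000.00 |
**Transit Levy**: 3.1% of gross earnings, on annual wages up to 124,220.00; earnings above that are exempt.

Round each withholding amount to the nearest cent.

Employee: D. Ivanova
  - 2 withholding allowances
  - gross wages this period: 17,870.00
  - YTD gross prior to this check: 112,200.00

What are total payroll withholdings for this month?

Earnings Tax: taxable = 17,870.00 − 2×1,072.00 = 15,726.00
  1,006.32 + 20.17% × (15,726.00 − 10,000.00) = 1,006.32 + 20.17% × 5,726.00 = 2,161.25
Transit Levy: cap 124,220.00 − YTD 112,200.00 = 12,020.00 subject; 3.1% × 12,020.00 = 372.62
Total: 2,161.25 + 372.62 = 2,533.87

2,533.87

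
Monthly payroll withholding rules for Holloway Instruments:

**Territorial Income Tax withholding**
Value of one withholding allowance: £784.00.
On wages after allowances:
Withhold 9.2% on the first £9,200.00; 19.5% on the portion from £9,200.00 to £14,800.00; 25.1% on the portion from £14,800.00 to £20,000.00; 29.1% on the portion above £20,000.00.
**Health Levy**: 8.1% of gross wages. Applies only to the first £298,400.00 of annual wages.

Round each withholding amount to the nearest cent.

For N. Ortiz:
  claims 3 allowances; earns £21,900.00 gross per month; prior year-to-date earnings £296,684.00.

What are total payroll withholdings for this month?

Territorial Income Tax: taxable = £21,900.00 − 3×£784.00 = £19,548.00
  £1,938.40 + 25.1% × (£19,548.00 − £14,800.00) = £1,938.40 + 25.1% × £4,748.00 = £3,130.15
Health Levy: cap £298,400.00 − YTD £296,684.00 = £1,716.00 subject; 8.1% × £1,716.00 = £139.00
Total: £3,130.15 + £139.00 = £3,269.15

£3,269.15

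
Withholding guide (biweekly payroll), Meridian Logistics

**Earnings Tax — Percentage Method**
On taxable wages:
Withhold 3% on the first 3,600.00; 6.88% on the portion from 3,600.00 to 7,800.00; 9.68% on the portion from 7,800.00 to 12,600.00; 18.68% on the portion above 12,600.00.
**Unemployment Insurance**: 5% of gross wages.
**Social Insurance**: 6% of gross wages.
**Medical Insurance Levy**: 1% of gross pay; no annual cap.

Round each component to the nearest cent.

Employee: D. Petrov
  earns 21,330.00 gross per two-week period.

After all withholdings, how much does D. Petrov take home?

Earnings Tax: taxable = 21,330.00
  861.60 + 18.68% × (21,330.00 − 12,600.00) = 861.60 + 18.68% × 8,730.00 = 2,492.36
Unemployment Insurance: 5% × 21,330.00 = 1,066.50
Social Insurance: 6% × 21,330.00 = 1,279.80
Medical Insurance Levy: 1% × 21,330.00 = 213.30
Total withheld: 2,492.36 + 1,066.50 + 1,279.80 + 213.30 = 5,051.96
Net pay: 21,330.00 − 5,051.96 = 16,278.04

16,278.04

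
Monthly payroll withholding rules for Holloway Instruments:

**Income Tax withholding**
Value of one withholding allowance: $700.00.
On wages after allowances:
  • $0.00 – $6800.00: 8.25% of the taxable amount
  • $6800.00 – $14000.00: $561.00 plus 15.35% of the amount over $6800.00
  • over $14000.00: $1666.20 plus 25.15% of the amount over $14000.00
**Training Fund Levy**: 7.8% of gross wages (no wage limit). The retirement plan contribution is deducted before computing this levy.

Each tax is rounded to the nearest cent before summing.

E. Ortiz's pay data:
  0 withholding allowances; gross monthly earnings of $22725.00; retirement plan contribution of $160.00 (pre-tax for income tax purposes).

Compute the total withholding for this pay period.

Income Tax: taxable = $22725.00 − $160.00 = $22565.00
  $1666.20 + 25.15% × ($22565.00 − $14000.00) = $1666.20 + 25.15% × $8565.00 = $3820.30
Training Fund Levy: 7.8% × $22565.00 = $1760.07
Total: $3820.30 + $1760.07 = $5580.37

$5580.37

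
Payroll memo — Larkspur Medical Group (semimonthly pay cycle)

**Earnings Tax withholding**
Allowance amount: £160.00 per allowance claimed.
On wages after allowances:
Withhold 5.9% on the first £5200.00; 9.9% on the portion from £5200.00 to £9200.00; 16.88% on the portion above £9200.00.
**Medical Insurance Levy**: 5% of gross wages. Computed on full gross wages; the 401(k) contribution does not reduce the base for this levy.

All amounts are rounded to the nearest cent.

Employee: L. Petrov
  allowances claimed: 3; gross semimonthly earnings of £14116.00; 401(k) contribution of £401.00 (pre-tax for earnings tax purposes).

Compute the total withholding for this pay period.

Earnings Tax: taxable = £14116.00 − £401.00 − 3×£160.00 = £13235.00
  £702.80 + 16.88% × (£13235.00 − £9200.00) = £702.80 + 16.88% × £4035.00 = £1383.91
Medical Insurance Levy: 5% × £14116.00 = £705.80
Total: £1383.91 + £705.80 = £2089.71

£2089.71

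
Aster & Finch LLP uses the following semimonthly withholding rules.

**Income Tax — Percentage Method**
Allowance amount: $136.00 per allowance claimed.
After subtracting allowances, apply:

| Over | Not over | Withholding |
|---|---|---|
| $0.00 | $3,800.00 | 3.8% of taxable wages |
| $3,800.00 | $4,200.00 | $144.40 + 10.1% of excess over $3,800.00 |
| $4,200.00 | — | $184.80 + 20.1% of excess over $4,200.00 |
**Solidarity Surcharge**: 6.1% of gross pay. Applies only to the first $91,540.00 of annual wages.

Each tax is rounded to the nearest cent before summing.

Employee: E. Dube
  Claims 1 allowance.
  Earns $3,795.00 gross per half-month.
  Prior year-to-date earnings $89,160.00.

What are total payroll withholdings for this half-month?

$284.22

Income Tax: taxable = $3,795.00 − 1×$136.00 = $3,659.00
  3.8% × $3,659.00 = $139.04
Solidarity Surcharge: cap $91,540.00 − YTD $89,160.00 = $2,380.00 subject; 6.1% × $2,380.00 = $145.18
Total: $139.04 + $145.18 = $284.22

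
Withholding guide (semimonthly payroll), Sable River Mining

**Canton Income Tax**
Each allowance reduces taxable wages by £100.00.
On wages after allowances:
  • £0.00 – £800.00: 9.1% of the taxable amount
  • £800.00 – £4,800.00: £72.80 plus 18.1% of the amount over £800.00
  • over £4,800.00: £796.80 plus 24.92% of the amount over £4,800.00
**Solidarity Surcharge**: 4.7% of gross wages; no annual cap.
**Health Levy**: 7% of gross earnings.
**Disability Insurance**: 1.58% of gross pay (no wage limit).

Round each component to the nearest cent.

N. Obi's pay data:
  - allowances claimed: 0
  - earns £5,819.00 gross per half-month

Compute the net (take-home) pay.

£3,995.51

Canton Income Tax: taxable = £5,819.00
  £796.80 + 24.92% × (£5,819.00 − £4,800.00) = £796.80 + 24.92% × £1,019.00 = £1,050.73
Solidarity Surcharge: 4.7% × £5,819.00 = £273.49
Health Levy: 7% × £5,819.00 = £407.33
Disability Insurance: 1.58% × £5,819.00 = £91.94
Total withheld: £1,050.73 + £273.49 + £407.33 + £91.94 = £1,823.49
Net pay: £5,819.00 − £1,823.49 = £3,995.51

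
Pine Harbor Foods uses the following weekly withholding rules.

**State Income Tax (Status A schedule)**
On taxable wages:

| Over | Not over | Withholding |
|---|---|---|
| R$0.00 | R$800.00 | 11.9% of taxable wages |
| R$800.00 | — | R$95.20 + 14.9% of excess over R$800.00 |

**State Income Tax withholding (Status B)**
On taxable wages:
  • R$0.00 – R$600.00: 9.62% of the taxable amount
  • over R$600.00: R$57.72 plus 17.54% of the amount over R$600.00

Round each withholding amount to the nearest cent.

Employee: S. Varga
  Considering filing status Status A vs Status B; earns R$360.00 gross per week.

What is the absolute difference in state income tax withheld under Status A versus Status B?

State Income Tax (Status A): taxable = R$360.00
  11.9% × R$360.00 = R$42.84
State Income Tax (Status B): taxable = R$360.00
  9.62% × R$360.00 = R$34.63
Difference: |R$42.84 − R$34.63| = R$8.21 (higher under Status A)

R$8.21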